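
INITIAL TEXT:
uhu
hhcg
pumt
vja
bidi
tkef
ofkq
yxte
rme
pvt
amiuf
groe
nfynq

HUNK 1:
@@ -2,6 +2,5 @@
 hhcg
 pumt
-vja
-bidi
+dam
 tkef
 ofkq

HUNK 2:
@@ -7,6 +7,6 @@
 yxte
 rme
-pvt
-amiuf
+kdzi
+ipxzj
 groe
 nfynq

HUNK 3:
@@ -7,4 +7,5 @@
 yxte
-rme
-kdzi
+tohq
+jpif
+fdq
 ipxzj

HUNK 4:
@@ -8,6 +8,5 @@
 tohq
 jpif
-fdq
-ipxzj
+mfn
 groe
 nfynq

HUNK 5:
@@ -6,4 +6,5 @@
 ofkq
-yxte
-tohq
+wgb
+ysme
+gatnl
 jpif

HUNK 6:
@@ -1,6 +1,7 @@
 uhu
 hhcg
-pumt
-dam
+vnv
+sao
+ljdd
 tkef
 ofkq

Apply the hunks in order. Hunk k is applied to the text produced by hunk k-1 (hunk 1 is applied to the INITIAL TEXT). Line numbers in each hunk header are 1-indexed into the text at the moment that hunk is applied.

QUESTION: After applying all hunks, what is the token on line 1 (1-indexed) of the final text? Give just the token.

Answer: uhu

Derivation:
Hunk 1: at line 2 remove [vja,bidi] add [dam] -> 12 lines: uhu hhcg pumt dam tkef ofkq yxte rme pvt amiuf groe nfynq
Hunk 2: at line 7 remove [pvt,amiuf] add [kdzi,ipxzj] -> 12 lines: uhu hhcg pumt dam tkef ofkq yxte rme kdzi ipxzj groe nfynq
Hunk 3: at line 7 remove [rme,kdzi] add [tohq,jpif,fdq] -> 13 lines: uhu hhcg pumt dam tkef ofkq yxte tohq jpif fdq ipxzj groe nfynq
Hunk 4: at line 8 remove [fdq,ipxzj] add [mfn] -> 12 lines: uhu hhcg pumt dam tkef ofkq yxte tohq jpif mfn groe nfynq
Hunk 5: at line 6 remove [yxte,tohq] add [wgb,ysme,gatnl] -> 13 lines: uhu hhcg pumt dam tkef ofkq wgb ysme gatnl jpif mfn groe nfynq
Hunk 6: at line 1 remove [pumt,dam] add [vnv,sao,ljdd] -> 14 lines: uhu hhcg vnv sao ljdd tkef ofkq wgb ysme gatnl jpif mfn groe nfynq
Final line 1: uhu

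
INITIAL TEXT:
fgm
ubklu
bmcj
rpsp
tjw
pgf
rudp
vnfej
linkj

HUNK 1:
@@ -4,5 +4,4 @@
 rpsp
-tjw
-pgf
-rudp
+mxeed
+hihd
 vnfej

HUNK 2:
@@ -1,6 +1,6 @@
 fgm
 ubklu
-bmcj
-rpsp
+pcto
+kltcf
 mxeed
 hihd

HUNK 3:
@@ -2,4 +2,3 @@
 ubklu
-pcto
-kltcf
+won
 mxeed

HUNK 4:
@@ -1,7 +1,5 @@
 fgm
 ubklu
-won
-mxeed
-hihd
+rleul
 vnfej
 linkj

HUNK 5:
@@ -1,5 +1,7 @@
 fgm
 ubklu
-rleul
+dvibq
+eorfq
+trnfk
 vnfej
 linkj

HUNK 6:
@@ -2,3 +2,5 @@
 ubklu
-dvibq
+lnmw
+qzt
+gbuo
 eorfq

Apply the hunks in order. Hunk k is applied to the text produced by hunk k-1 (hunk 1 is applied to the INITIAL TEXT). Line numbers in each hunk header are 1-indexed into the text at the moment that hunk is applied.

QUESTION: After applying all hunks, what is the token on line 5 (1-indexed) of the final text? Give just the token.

Answer: gbuo

Derivation:
Hunk 1: at line 4 remove [tjw,pgf,rudp] add [mxeed,hihd] -> 8 lines: fgm ubklu bmcj rpsp mxeed hihd vnfej linkj
Hunk 2: at line 1 remove [bmcj,rpsp] add [pcto,kltcf] -> 8 lines: fgm ubklu pcto kltcf mxeed hihd vnfej linkj
Hunk 3: at line 2 remove [pcto,kltcf] add [won] -> 7 lines: fgm ubklu won mxeed hihd vnfej linkj
Hunk 4: at line 1 remove [won,mxeed,hihd] add [rleul] -> 5 lines: fgm ubklu rleul vnfej linkj
Hunk 5: at line 1 remove [rleul] add [dvibq,eorfq,trnfk] -> 7 lines: fgm ubklu dvibq eorfq trnfk vnfej linkj
Hunk 6: at line 2 remove [dvibq] add [lnmw,qzt,gbuo] -> 9 lines: fgm ubklu lnmw qzt gbuo eorfq trnfk vnfej linkj
Final line 5: gbuo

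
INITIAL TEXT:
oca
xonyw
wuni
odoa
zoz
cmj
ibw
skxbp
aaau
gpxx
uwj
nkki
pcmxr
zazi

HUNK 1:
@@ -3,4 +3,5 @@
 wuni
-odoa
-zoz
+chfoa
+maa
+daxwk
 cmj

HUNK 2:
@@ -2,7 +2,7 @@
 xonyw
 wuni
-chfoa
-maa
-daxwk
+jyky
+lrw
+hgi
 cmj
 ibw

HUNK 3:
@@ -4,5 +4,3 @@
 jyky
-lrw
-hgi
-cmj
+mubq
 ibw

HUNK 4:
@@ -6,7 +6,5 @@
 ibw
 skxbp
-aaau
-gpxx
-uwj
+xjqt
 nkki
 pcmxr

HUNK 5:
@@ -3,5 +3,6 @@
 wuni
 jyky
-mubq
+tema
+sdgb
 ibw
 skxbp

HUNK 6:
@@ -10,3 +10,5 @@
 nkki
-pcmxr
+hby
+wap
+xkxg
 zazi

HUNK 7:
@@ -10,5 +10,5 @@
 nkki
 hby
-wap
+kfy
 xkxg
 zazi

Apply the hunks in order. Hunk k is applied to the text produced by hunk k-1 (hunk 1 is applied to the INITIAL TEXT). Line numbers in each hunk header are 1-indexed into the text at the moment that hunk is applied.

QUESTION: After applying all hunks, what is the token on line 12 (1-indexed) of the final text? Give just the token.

Hunk 1: at line 3 remove [odoa,zoz] add [chfoa,maa,daxwk] -> 15 lines: oca xonyw wuni chfoa maa daxwk cmj ibw skxbp aaau gpxx uwj nkki pcmxr zazi
Hunk 2: at line 2 remove [chfoa,maa,daxwk] add [jyky,lrw,hgi] -> 15 lines: oca xonyw wuni jyky lrw hgi cmj ibw skxbp aaau gpxx uwj nkki pcmxr zazi
Hunk 3: at line 4 remove [lrw,hgi,cmj] add [mubq] -> 13 lines: oca xonyw wuni jyky mubq ibw skxbp aaau gpxx uwj nkki pcmxr zazi
Hunk 4: at line 6 remove [aaau,gpxx,uwj] add [xjqt] -> 11 lines: oca xonyw wuni jyky mubq ibw skxbp xjqt nkki pcmxr zazi
Hunk 5: at line 3 remove [mubq] add [tema,sdgb] -> 12 lines: oca xonyw wuni jyky tema sdgb ibw skxbp xjqt nkki pcmxr zazi
Hunk 6: at line 10 remove [pcmxr] add [hby,wap,xkxg] -> 14 lines: oca xonyw wuni jyky tema sdgb ibw skxbp xjqt nkki hby wap xkxg zazi
Hunk 7: at line 10 remove [wap] add [kfy] -> 14 lines: oca xonyw wuni jyky tema sdgb ibw skxbp xjqt nkki hby kfy xkxg zazi
Final line 12: kfy

Answer: kfy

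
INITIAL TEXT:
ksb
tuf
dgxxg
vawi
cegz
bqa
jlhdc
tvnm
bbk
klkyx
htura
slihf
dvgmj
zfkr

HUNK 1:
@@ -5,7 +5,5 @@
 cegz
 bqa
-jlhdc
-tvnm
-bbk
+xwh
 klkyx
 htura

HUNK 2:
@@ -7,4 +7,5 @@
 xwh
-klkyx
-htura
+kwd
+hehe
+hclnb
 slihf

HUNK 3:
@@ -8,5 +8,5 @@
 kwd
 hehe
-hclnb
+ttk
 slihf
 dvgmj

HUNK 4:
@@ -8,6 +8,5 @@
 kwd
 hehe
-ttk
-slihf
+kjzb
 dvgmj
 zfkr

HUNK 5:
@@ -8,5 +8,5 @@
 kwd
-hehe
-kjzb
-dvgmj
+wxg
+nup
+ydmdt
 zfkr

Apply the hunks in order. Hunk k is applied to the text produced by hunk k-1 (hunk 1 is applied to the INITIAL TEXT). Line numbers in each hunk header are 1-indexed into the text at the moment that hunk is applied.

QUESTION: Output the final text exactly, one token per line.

Answer: ksb
tuf
dgxxg
vawi
cegz
bqa
xwh
kwd
wxg
nup
ydmdt
zfkr

Derivation:
Hunk 1: at line 5 remove [jlhdc,tvnm,bbk] add [xwh] -> 12 lines: ksb tuf dgxxg vawi cegz bqa xwh klkyx htura slihf dvgmj zfkr
Hunk 2: at line 7 remove [klkyx,htura] add [kwd,hehe,hclnb] -> 13 lines: ksb tuf dgxxg vawi cegz bqa xwh kwd hehe hclnb slihf dvgmj zfkr
Hunk 3: at line 8 remove [hclnb] add [ttk] -> 13 lines: ksb tuf dgxxg vawi cegz bqa xwh kwd hehe ttk slihf dvgmj zfkr
Hunk 4: at line 8 remove [ttk,slihf] add [kjzb] -> 12 lines: ksb tuf dgxxg vawi cegz bqa xwh kwd hehe kjzb dvgmj zfkr
Hunk 5: at line 8 remove [hehe,kjzb,dvgmj] add [wxg,nup,ydmdt] -> 12 lines: ksb tuf dgxxg vawi cegz bqa xwh kwd wxg nup ydmdt zfkr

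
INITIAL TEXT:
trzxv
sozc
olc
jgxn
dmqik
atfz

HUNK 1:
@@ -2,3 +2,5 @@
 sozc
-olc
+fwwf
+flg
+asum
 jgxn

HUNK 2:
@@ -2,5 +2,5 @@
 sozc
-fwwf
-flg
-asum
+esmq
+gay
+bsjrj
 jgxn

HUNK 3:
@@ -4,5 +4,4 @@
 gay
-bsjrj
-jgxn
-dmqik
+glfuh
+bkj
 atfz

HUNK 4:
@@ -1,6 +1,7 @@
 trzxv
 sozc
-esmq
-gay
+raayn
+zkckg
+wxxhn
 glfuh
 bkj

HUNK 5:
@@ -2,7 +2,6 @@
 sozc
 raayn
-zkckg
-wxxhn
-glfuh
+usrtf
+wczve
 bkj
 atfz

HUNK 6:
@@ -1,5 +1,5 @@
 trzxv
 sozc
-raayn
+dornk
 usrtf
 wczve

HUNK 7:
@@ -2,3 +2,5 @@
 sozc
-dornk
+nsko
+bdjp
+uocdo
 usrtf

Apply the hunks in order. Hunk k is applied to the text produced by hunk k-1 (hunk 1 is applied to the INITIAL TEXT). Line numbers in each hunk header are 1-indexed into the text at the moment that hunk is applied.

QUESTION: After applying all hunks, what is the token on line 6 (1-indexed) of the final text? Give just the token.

Answer: usrtf

Derivation:
Hunk 1: at line 2 remove [olc] add [fwwf,flg,asum] -> 8 lines: trzxv sozc fwwf flg asum jgxn dmqik atfz
Hunk 2: at line 2 remove [fwwf,flg,asum] add [esmq,gay,bsjrj] -> 8 lines: trzxv sozc esmq gay bsjrj jgxn dmqik atfz
Hunk 3: at line 4 remove [bsjrj,jgxn,dmqik] add [glfuh,bkj] -> 7 lines: trzxv sozc esmq gay glfuh bkj atfz
Hunk 4: at line 1 remove [esmq,gay] add [raayn,zkckg,wxxhn] -> 8 lines: trzxv sozc raayn zkckg wxxhn glfuh bkj atfz
Hunk 5: at line 2 remove [zkckg,wxxhn,glfuh] add [usrtf,wczve] -> 7 lines: trzxv sozc raayn usrtf wczve bkj atfz
Hunk 6: at line 1 remove [raayn] add [dornk] -> 7 lines: trzxv sozc dornk usrtf wczve bkj atfz
Hunk 7: at line 2 remove [dornk] add [nsko,bdjp,uocdo] -> 9 lines: trzxv sozc nsko bdjp uocdo usrtf wczve bkj atfz
Final line 6: usrtf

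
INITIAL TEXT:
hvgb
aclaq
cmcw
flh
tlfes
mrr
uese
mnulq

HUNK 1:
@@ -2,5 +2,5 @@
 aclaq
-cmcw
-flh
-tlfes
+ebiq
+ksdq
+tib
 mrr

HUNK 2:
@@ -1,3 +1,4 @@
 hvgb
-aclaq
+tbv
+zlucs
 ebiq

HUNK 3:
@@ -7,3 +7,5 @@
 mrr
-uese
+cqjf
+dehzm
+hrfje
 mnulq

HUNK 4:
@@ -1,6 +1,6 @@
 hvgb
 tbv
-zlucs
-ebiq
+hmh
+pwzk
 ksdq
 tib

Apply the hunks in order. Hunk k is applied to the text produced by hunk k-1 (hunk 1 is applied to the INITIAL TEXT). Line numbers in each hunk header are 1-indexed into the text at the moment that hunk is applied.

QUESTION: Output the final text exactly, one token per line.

Hunk 1: at line 2 remove [cmcw,flh,tlfes] add [ebiq,ksdq,tib] -> 8 lines: hvgb aclaq ebiq ksdq tib mrr uese mnulq
Hunk 2: at line 1 remove [aclaq] add [tbv,zlucs] -> 9 lines: hvgb tbv zlucs ebiq ksdq tib mrr uese mnulq
Hunk 3: at line 7 remove [uese] add [cqjf,dehzm,hrfje] -> 11 lines: hvgb tbv zlucs ebiq ksdq tib mrr cqjf dehzm hrfje mnulq
Hunk 4: at line 1 remove [zlucs,ebiq] add [hmh,pwzk] -> 11 lines: hvgb tbv hmh pwzk ksdq tib mrr cqjf dehzm hrfje mnulq

Answer: hvgb
tbv
hmh
pwzk
ksdq
tib
mrr
cqjf
dehzm
hrfje
mnulq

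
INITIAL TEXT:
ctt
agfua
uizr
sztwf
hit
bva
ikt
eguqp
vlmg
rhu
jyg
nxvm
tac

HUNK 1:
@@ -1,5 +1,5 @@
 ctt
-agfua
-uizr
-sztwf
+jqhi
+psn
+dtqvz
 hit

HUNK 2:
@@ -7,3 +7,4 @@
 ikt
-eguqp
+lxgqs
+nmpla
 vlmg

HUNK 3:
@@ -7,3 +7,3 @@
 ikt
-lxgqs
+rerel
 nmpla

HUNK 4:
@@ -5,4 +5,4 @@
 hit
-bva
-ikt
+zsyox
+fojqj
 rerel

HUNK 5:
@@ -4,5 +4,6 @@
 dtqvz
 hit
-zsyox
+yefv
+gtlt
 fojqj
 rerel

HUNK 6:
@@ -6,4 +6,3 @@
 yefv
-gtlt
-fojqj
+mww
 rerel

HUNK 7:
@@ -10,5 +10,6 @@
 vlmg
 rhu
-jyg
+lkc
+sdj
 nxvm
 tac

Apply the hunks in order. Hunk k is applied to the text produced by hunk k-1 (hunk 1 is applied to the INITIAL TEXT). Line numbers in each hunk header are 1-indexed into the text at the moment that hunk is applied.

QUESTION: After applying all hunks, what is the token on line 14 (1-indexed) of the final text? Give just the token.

Answer: nxvm

Derivation:
Hunk 1: at line 1 remove [agfua,uizr,sztwf] add [jqhi,psn,dtqvz] -> 13 lines: ctt jqhi psn dtqvz hit bva ikt eguqp vlmg rhu jyg nxvm tac
Hunk 2: at line 7 remove [eguqp] add [lxgqs,nmpla] -> 14 lines: ctt jqhi psn dtqvz hit bva ikt lxgqs nmpla vlmg rhu jyg nxvm tac
Hunk 3: at line 7 remove [lxgqs] add [rerel] -> 14 lines: ctt jqhi psn dtqvz hit bva ikt rerel nmpla vlmg rhu jyg nxvm tac
Hunk 4: at line 5 remove [bva,ikt] add [zsyox,fojqj] -> 14 lines: ctt jqhi psn dtqvz hit zsyox fojqj rerel nmpla vlmg rhu jyg nxvm tac
Hunk 5: at line 4 remove [zsyox] add [yefv,gtlt] -> 15 lines: ctt jqhi psn dtqvz hit yefv gtlt fojqj rerel nmpla vlmg rhu jyg nxvm tac
Hunk 6: at line 6 remove [gtlt,fojqj] add [mww] -> 14 lines: ctt jqhi psn dtqvz hit yefv mww rerel nmpla vlmg rhu jyg nxvm tac
Hunk 7: at line 10 remove [jyg] add [lkc,sdj] -> 15 lines: ctt jqhi psn dtqvz hit yefv mww rerel nmpla vlmg rhu lkc sdj nxvm tac
Final line 14: nxvm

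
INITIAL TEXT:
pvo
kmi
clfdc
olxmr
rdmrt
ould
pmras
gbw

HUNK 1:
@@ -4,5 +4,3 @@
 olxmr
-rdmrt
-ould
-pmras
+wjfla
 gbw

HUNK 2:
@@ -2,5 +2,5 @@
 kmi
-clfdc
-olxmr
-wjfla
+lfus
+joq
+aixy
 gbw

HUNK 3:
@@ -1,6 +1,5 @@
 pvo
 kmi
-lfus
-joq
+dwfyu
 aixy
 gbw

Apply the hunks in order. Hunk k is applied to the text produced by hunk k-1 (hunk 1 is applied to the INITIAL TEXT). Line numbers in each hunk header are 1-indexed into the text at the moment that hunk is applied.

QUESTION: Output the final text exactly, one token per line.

Answer: pvo
kmi
dwfyu
aixy
gbw

Derivation:
Hunk 1: at line 4 remove [rdmrt,ould,pmras] add [wjfla] -> 6 lines: pvo kmi clfdc olxmr wjfla gbw
Hunk 2: at line 2 remove [clfdc,olxmr,wjfla] add [lfus,joq,aixy] -> 6 lines: pvo kmi lfus joq aixy gbw
Hunk 3: at line 1 remove [lfus,joq] add [dwfyu] -> 5 lines: pvo kmi dwfyu aixy gbw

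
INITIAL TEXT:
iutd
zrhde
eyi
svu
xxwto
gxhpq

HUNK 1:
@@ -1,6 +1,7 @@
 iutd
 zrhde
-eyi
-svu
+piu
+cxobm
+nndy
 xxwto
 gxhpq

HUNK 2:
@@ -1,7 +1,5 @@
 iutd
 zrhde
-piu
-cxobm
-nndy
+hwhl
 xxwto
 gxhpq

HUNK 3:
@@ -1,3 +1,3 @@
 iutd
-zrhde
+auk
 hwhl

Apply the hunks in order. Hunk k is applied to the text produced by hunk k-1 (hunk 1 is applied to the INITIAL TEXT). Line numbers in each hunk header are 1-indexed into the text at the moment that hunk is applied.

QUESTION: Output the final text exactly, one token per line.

Hunk 1: at line 1 remove [eyi,svu] add [piu,cxobm,nndy] -> 7 lines: iutd zrhde piu cxobm nndy xxwto gxhpq
Hunk 2: at line 1 remove [piu,cxobm,nndy] add [hwhl] -> 5 lines: iutd zrhde hwhl xxwto gxhpq
Hunk 3: at line 1 remove [zrhde] add [auk] -> 5 lines: iutd auk hwhl xxwto gxhpq

Answer: iutd
auk
hwhl
xxwto
gxhpq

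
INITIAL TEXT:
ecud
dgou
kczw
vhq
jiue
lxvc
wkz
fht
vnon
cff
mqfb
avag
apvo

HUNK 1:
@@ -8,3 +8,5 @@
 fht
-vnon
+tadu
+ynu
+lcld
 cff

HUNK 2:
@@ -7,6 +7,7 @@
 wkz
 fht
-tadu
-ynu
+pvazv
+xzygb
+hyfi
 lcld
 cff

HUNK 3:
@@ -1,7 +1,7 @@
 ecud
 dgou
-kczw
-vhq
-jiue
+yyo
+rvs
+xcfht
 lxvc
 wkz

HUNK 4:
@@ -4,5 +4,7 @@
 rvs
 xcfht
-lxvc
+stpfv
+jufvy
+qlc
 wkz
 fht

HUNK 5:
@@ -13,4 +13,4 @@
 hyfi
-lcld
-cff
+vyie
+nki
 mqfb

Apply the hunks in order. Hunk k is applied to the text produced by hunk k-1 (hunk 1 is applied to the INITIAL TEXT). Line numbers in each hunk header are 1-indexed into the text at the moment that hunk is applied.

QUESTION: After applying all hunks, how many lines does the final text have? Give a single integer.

Answer: 18

Derivation:
Hunk 1: at line 8 remove [vnon] add [tadu,ynu,lcld] -> 15 lines: ecud dgou kczw vhq jiue lxvc wkz fht tadu ynu lcld cff mqfb avag apvo
Hunk 2: at line 7 remove [tadu,ynu] add [pvazv,xzygb,hyfi] -> 16 lines: ecud dgou kczw vhq jiue lxvc wkz fht pvazv xzygb hyfi lcld cff mqfb avag apvo
Hunk 3: at line 1 remove [kczw,vhq,jiue] add [yyo,rvs,xcfht] -> 16 lines: ecud dgou yyo rvs xcfht lxvc wkz fht pvazv xzygb hyfi lcld cff mqfb avag apvo
Hunk 4: at line 4 remove [lxvc] add [stpfv,jufvy,qlc] -> 18 lines: ecud dgou yyo rvs xcfht stpfv jufvy qlc wkz fht pvazv xzygb hyfi lcld cff mqfb avag apvo
Hunk 5: at line 13 remove [lcld,cff] add [vyie,nki] -> 18 lines: ecud dgou yyo rvs xcfht stpfv jufvy qlc wkz fht pvazv xzygb hyfi vyie nki mqfb avag apvo
Final line count: 18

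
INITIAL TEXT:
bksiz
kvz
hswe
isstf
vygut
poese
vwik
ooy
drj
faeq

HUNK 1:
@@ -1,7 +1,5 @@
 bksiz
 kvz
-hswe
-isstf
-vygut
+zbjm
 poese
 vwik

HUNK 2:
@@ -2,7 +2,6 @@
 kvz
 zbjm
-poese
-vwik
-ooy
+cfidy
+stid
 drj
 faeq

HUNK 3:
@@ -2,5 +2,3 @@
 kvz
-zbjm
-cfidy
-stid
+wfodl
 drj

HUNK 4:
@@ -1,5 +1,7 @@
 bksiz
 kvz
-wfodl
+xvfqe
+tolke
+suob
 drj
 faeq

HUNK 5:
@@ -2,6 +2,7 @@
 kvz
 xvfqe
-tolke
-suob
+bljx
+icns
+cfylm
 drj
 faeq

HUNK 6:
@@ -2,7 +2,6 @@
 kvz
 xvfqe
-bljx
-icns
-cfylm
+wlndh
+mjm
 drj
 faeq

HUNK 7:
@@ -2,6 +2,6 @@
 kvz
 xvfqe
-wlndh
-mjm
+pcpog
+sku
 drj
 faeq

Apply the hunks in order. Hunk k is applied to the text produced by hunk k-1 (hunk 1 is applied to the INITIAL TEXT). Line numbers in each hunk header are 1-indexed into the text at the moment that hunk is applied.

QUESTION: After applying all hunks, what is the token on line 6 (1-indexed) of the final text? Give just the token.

Answer: drj

Derivation:
Hunk 1: at line 1 remove [hswe,isstf,vygut] add [zbjm] -> 8 lines: bksiz kvz zbjm poese vwik ooy drj faeq
Hunk 2: at line 2 remove [poese,vwik,ooy] add [cfidy,stid] -> 7 lines: bksiz kvz zbjm cfidy stid drj faeq
Hunk 3: at line 2 remove [zbjm,cfidy,stid] add [wfodl] -> 5 lines: bksiz kvz wfodl drj faeq
Hunk 4: at line 1 remove [wfodl] add [xvfqe,tolke,suob] -> 7 lines: bksiz kvz xvfqe tolke suob drj faeq
Hunk 5: at line 2 remove [tolke,suob] add [bljx,icns,cfylm] -> 8 lines: bksiz kvz xvfqe bljx icns cfylm drj faeq
Hunk 6: at line 2 remove [bljx,icns,cfylm] add [wlndh,mjm] -> 7 lines: bksiz kvz xvfqe wlndh mjm drj faeq
Hunk 7: at line 2 remove [wlndh,mjm] add [pcpog,sku] -> 7 lines: bksiz kvz xvfqe pcpog sku drj faeq
Final line 6: drj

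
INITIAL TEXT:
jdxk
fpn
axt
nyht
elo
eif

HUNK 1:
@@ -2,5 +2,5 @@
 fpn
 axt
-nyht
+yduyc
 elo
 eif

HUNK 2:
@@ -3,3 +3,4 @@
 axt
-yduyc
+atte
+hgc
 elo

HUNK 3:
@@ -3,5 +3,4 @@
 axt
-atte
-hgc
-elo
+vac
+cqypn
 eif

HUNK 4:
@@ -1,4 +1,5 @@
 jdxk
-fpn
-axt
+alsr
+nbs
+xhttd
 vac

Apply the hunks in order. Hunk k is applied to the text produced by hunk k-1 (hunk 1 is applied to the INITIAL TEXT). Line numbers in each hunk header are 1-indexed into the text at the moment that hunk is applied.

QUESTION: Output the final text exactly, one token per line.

Hunk 1: at line 2 remove [nyht] add [yduyc] -> 6 lines: jdxk fpn axt yduyc elo eif
Hunk 2: at line 3 remove [yduyc] add [atte,hgc] -> 7 lines: jdxk fpn axt atte hgc elo eif
Hunk 3: at line 3 remove [atte,hgc,elo] add [vac,cqypn] -> 6 lines: jdxk fpn axt vac cqypn eif
Hunk 4: at line 1 remove [fpn,axt] add [alsr,nbs,xhttd] -> 7 lines: jdxk alsr nbs xhttd vac cqypn eif

Answer: jdxk
alsr
nbs
xhttd
vac
cqypn
eif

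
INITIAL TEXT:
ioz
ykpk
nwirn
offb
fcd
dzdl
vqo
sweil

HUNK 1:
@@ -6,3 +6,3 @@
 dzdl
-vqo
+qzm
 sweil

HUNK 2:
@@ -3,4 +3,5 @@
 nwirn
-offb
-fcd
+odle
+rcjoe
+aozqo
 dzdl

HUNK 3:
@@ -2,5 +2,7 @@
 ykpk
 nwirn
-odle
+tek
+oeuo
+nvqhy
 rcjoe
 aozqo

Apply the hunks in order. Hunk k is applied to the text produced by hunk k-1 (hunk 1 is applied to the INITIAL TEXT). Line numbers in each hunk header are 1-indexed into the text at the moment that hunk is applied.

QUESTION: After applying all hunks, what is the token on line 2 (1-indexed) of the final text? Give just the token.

Hunk 1: at line 6 remove [vqo] add [qzm] -> 8 lines: ioz ykpk nwirn offb fcd dzdl qzm sweil
Hunk 2: at line 3 remove [offb,fcd] add [odle,rcjoe,aozqo] -> 9 lines: ioz ykpk nwirn odle rcjoe aozqo dzdl qzm sweil
Hunk 3: at line 2 remove [odle] add [tek,oeuo,nvqhy] -> 11 lines: ioz ykpk nwirn tek oeuo nvqhy rcjoe aozqo dzdl qzm sweil
Final line 2: ykpk

Answer: ykpk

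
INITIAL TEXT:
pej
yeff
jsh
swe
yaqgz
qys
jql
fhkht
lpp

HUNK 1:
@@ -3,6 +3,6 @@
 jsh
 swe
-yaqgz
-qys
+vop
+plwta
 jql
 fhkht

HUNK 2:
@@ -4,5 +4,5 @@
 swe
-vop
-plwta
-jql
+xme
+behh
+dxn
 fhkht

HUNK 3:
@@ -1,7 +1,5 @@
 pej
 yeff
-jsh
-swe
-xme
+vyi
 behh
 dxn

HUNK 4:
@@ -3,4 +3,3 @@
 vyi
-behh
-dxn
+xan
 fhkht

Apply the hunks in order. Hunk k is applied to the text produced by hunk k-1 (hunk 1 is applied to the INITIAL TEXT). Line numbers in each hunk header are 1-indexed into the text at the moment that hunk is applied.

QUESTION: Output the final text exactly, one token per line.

Hunk 1: at line 3 remove [yaqgz,qys] add [vop,plwta] -> 9 lines: pej yeff jsh swe vop plwta jql fhkht lpp
Hunk 2: at line 4 remove [vop,plwta,jql] add [xme,behh,dxn] -> 9 lines: pej yeff jsh swe xme behh dxn fhkht lpp
Hunk 3: at line 1 remove [jsh,swe,xme] add [vyi] -> 7 lines: pej yeff vyi behh dxn fhkht lpp
Hunk 4: at line 3 remove [behh,dxn] add [xan] -> 6 lines: pej yeff vyi xan fhkht lpp

Answer: pej
yeff
vyi
xan
fhkht
lpp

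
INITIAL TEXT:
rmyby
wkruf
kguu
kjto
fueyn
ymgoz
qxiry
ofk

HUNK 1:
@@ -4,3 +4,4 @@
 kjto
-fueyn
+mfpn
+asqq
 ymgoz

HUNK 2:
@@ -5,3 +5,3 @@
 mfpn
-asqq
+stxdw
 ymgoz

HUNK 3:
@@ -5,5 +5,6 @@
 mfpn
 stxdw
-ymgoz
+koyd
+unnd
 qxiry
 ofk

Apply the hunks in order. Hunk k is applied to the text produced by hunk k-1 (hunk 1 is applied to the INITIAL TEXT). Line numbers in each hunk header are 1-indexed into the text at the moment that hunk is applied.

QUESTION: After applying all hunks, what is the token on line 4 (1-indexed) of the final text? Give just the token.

Hunk 1: at line 4 remove [fueyn] add [mfpn,asqq] -> 9 lines: rmyby wkruf kguu kjto mfpn asqq ymgoz qxiry ofk
Hunk 2: at line 5 remove [asqq] add [stxdw] -> 9 lines: rmyby wkruf kguu kjto mfpn stxdw ymgoz qxiry ofk
Hunk 3: at line 5 remove [ymgoz] add [koyd,unnd] -> 10 lines: rmyby wkruf kguu kjto mfpn stxdw koyd unnd qxiry ofk
Final line 4: kjto

Answer: kjto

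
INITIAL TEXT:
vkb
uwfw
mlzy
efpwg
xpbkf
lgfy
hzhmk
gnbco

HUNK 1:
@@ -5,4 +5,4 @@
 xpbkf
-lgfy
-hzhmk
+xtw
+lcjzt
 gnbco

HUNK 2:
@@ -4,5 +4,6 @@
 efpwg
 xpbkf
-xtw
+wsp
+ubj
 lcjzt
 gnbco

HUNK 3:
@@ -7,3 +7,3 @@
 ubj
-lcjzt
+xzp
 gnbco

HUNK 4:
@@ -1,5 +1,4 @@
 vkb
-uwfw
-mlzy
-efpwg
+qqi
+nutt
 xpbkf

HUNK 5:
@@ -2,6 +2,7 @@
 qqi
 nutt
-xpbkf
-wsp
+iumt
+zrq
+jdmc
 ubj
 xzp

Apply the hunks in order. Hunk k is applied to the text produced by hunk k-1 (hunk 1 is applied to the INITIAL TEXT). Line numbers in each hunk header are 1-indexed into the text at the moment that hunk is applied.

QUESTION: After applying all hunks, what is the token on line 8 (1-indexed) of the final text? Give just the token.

Hunk 1: at line 5 remove [lgfy,hzhmk] add [xtw,lcjzt] -> 8 lines: vkb uwfw mlzy efpwg xpbkf xtw lcjzt gnbco
Hunk 2: at line 4 remove [xtw] add [wsp,ubj] -> 9 lines: vkb uwfw mlzy efpwg xpbkf wsp ubj lcjzt gnbco
Hunk 3: at line 7 remove [lcjzt] add [xzp] -> 9 lines: vkb uwfw mlzy efpwg xpbkf wsp ubj xzp gnbco
Hunk 4: at line 1 remove [uwfw,mlzy,efpwg] add [qqi,nutt] -> 8 lines: vkb qqi nutt xpbkf wsp ubj xzp gnbco
Hunk 5: at line 2 remove [xpbkf,wsp] add [iumt,zrq,jdmc] -> 9 lines: vkb qqi nutt iumt zrq jdmc ubj xzp gnbco
Final line 8: xzp

Answer: xzp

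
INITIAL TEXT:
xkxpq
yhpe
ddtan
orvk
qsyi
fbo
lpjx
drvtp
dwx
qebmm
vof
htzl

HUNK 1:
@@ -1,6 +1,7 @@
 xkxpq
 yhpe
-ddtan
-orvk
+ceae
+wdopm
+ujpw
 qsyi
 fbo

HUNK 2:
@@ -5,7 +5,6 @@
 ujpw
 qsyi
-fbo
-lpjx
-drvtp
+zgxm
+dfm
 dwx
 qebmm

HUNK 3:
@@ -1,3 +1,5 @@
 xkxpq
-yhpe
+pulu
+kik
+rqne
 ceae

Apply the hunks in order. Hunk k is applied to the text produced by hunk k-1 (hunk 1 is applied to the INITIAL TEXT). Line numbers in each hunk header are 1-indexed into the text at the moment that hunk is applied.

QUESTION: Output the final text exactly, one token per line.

Answer: xkxpq
pulu
kik
rqne
ceae
wdopm
ujpw
qsyi
zgxm
dfm
dwx
qebmm
vof
htzl

Derivation:
Hunk 1: at line 1 remove [ddtan,orvk] add [ceae,wdopm,ujpw] -> 13 lines: xkxpq yhpe ceae wdopm ujpw qsyi fbo lpjx drvtp dwx qebmm vof htzl
Hunk 2: at line 5 remove [fbo,lpjx,drvtp] add [zgxm,dfm] -> 12 lines: xkxpq yhpe ceae wdopm ujpw qsyi zgxm dfm dwx qebmm vof htzl
Hunk 3: at line 1 remove [yhpe] add [pulu,kik,rqne] -> 14 lines: xkxpq pulu kik rqne ceae wdopm ujpw qsyi zgxm dfm dwx qebmm vof htzl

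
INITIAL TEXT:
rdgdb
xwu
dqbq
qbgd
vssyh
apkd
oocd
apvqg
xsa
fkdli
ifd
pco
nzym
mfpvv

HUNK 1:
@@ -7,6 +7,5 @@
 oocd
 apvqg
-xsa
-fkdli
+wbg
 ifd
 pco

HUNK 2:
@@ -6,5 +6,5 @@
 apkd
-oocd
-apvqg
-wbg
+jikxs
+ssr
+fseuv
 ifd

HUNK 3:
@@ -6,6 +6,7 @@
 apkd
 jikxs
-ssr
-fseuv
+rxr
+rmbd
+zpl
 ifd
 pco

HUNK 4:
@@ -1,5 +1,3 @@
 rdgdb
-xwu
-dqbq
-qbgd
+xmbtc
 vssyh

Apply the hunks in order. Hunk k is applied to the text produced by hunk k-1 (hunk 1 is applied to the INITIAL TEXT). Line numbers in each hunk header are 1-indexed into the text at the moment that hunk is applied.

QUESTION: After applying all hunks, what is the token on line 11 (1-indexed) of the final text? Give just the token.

Hunk 1: at line 7 remove [xsa,fkdli] add [wbg] -> 13 lines: rdgdb xwu dqbq qbgd vssyh apkd oocd apvqg wbg ifd pco nzym mfpvv
Hunk 2: at line 6 remove [oocd,apvqg,wbg] add [jikxs,ssr,fseuv] -> 13 lines: rdgdb xwu dqbq qbgd vssyh apkd jikxs ssr fseuv ifd pco nzym mfpvv
Hunk 3: at line 6 remove [ssr,fseuv] add [rxr,rmbd,zpl] -> 14 lines: rdgdb xwu dqbq qbgd vssyh apkd jikxs rxr rmbd zpl ifd pco nzym mfpvv
Hunk 4: at line 1 remove [xwu,dqbq,qbgd] add [xmbtc] -> 12 lines: rdgdb xmbtc vssyh apkd jikxs rxr rmbd zpl ifd pco nzym mfpvv
Final line 11: nzym

Answer: nzym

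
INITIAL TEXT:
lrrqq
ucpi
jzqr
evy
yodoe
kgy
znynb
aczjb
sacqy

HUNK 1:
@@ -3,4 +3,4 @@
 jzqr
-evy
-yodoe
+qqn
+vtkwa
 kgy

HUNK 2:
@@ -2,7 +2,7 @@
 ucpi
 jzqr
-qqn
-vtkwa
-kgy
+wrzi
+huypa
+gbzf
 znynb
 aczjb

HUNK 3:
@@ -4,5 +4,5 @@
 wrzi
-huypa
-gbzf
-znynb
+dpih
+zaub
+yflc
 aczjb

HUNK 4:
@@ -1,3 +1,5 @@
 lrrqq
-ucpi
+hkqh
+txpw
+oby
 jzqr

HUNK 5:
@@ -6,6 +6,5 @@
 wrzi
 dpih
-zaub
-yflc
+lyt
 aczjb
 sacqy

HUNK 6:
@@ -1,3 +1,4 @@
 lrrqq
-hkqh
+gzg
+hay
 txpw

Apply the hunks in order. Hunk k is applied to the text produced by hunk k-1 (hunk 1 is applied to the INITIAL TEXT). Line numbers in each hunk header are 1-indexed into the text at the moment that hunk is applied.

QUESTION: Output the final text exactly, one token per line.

Hunk 1: at line 3 remove [evy,yodoe] add [qqn,vtkwa] -> 9 lines: lrrqq ucpi jzqr qqn vtkwa kgy znynb aczjb sacqy
Hunk 2: at line 2 remove [qqn,vtkwa,kgy] add [wrzi,huypa,gbzf] -> 9 lines: lrrqq ucpi jzqr wrzi huypa gbzf znynb aczjb sacqy
Hunk 3: at line 4 remove [huypa,gbzf,znynb] add [dpih,zaub,yflc] -> 9 lines: lrrqq ucpi jzqr wrzi dpih zaub yflc aczjb sacqy
Hunk 4: at line 1 remove [ucpi] add [hkqh,txpw,oby] -> 11 lines: lrrqq hkqh txpw oby jzqr wrzi dpih zaub yflc aczjb sacqy
Hunk 5: at line 6 remove [zaub,yflc] add [lyt] -> 10 lines: lrrqq hkqh txpw oby jzqr wrzi dpih lyt aczjb sacqy
Hunk 6: at line 1 remove [hkqh] add [gzg,hay] -> 11 lines: lrrqq gzg hay txpw oby jzqr wrzi dpih lyt aczjb sacqy

Answer: lrrqq
gzg
hay
txpw
oby
jzqr
wrzi
dpih
lyt
aczjb
sacqy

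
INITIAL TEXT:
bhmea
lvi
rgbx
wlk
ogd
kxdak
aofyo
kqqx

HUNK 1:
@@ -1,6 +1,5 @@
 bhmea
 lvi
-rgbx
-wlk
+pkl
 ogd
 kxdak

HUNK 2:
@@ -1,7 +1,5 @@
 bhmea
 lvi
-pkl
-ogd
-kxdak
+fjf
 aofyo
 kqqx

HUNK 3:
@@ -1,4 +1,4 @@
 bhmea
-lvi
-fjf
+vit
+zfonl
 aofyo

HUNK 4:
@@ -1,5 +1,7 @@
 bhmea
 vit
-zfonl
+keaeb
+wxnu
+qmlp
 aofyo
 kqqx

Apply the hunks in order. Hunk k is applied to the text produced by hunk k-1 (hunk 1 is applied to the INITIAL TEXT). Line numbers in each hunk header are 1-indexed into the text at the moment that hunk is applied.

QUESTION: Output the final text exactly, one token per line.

Answer: bhmea
vit
keaeb
wxnu
qmlp
aofyo
kqqx

Derivation:
Hunk 1: at line 1 remove [rgbx,wlk] add [pkl] -> 7 lines: bhmea lvi pkl ogd kxdak aofyo kqqx
Hunk 2: at line 1 remove [pkl,ogd,kxdak] add [fjf] -> 5 lines: bhmea lvi fjf aofyo kqqx
Hunk 3: at line 1 remove [lvi,fjf] add [vit,zfonl] -> 5 lines: bhmea vit zfonl aofyo kqqx
Hunk 4: at line 1 remove [zfonl] add [keaeb,wxnu,qmlp] -> 7 lines: bhmea vit keaeb wxnu qmlp aofyo kqqx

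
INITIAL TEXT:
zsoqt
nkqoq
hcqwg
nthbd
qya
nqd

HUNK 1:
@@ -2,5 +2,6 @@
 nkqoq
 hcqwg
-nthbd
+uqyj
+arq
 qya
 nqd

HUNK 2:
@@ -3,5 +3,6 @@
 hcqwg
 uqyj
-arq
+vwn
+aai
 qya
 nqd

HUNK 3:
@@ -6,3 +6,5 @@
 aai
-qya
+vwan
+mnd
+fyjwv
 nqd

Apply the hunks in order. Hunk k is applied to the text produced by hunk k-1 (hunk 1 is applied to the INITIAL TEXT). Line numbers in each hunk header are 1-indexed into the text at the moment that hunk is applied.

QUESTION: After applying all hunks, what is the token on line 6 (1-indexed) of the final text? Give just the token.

Hunk 1: at line 2 remove [nthbd] add [uqyj,arq] -> 7 lines: zsoqt nkqoq hcqwg uqyj arq qya nqd
Hunk 2: at line 3 remove [arq] add [vwn,aai] -> 8 lines: zsoqt nkqoq hcqwg uqyj vwn aai qya nqd
Hunk 3: at line 6 remove [qya] add [vwan,mnd,fyjwv] -> 10 lines: zsoqt nkqoq hcqwg uqyj vwn aai vwan mnd fyjwv nqd
Final line 6: aai

Answer: aai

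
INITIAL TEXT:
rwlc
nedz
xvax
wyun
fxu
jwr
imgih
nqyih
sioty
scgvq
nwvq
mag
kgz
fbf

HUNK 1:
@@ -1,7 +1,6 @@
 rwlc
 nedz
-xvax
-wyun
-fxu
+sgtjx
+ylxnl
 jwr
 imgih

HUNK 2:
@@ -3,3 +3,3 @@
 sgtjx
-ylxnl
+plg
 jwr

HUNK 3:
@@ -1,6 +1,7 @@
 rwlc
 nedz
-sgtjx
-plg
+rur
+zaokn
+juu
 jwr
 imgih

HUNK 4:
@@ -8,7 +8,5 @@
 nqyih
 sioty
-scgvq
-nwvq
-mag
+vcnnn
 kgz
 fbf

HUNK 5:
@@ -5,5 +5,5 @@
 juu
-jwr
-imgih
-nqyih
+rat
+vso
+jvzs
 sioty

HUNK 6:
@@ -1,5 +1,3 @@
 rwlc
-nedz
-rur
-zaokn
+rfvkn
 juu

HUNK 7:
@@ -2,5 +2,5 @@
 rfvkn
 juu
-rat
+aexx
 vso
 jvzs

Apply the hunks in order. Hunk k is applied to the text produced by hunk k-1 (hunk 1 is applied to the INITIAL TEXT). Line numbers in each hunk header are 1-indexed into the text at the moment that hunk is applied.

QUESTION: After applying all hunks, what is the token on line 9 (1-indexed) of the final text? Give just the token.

Answer: kgz

Derivation:
Hunk 1: at line 1 remove [xvax,wyun,fxu] add [sgtjx,ylxnl] -> 13 lines: rwlc nedz sgtjx ylxnl jwr imgih nqyih sioty scgvq nwvq mag kgz fbf
Hunk 2: at line 3 remove [ylxnl] add [plg] -> 13 lines: rwlc nedz sgtjx plg jwr imgih nqyih sioty scgvq nwvq mag kgz fbf
Hunk 3: at line 1 remove [sgtjx,plg] add [rur,zaokn,juu] -> 14 lines: rwlc nedz rur zaokn juu jwr imgih nqyih sioty scgvq nwvq mag kgz fbf
Hunk 4: at line 8 remove [scgvq,nwvq,mag] add [vcnnn] -> 12 lines: rwlc nedz rur zaokn juu jwr imgih nqyih sioty vcnnn kgz fbf
Hunk 5: at line 5 remove [jwr,imgih,nqyih] add [rat,vso,jvzs] -> 12 lines: rwlc nedz rur zaokn juu rat vso jvzs sioty vcnnn kgz fbf
Hunk 6: at line 1 remove [nedz,rur,zaokn] add [rfvkn] -> 10 lines: rwlc rfvkn juu rat vso jvzs sioty vcnnn kgz fbf
Hunk 7: at line 2 remove [rat] add [aexx] -> 10 lines: rwlc rfvkn juu aexx vso jvzs sioty vcnnn kgz fbf
Final line 9: kgz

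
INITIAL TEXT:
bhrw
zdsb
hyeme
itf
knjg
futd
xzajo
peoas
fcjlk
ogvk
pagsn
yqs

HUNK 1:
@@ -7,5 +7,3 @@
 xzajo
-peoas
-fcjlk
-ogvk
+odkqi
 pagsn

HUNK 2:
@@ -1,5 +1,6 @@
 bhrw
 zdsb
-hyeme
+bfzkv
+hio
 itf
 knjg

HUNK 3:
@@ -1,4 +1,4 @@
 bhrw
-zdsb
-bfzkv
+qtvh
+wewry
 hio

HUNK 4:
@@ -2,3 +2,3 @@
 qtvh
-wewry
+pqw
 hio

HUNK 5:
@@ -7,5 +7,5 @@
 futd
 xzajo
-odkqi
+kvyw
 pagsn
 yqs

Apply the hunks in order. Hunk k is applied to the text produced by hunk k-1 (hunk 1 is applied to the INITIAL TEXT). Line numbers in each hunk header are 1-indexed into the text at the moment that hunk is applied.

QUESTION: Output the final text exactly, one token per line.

Hunk 1: at line 7 remove [peoas,fcjlk,ogvk] add [odkqi] -> 10 lines: bhrw zdsb hyeme itf knjg futd xzajo odkqi pagsn yqs
Hunk 2: at line 1 remove [hyeme] add [bfzkv,hio] -> 11 lines: bhrw zdsb bfzkv hio itf knjg futd xzajo odkqi pagsn yqs
Hunk 3: at line 1 remove [zdsb,bfzkv] add [qtvh,wewry] -> 11 lines: bhrw qtvh wewry hio itf knjg futd xzajo odkqi pagsn yqs
Hunk 4: at line 2 remove [wewry] add [pqw] -> 11 lines: bhrw qtvh pqw hio itf knjg futd xzajo odkqi pagsn yqs
Hunk 5: at line 7 remove [odkqi] add [kvyw] -> 11 lines: bhrw qtvh pqw hio itf knjg futd xzajo kvyw pagsn yqs

Answer: bhrw
qtvh
pqw
hio
itf
knjg
futd
xzajo
kvyw
pagsn
yqs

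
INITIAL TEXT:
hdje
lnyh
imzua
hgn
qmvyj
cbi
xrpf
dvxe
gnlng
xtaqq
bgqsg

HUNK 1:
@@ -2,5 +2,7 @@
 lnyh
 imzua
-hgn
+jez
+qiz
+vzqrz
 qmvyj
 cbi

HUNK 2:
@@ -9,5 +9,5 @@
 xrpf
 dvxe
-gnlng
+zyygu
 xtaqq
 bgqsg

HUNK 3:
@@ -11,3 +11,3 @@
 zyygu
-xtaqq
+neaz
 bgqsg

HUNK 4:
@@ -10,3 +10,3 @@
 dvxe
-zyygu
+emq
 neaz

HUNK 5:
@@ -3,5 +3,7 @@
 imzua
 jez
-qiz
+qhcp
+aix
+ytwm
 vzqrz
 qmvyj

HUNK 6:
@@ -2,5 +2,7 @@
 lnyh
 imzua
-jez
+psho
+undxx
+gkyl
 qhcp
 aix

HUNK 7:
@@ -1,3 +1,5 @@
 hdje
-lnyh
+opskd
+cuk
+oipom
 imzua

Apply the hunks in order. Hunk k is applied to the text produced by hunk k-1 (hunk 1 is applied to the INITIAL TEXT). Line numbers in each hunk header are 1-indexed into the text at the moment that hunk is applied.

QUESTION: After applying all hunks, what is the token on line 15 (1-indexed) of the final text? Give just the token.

Answer: xrpf

Derivation:
Hunk 1: at line 2 remove [hgn] add [jez,qiz,vzqrz] -> 13 lines: hdje lnyh imzua jez qiz vzqrz qmvyj cbi xrpf dvxe gnlng xtaqq bgqsg
Hunk 2: at line 9 remove [gnlng] add [zyygu] -> 13 lines: hdje lnyh imzua jez qiz vzqrz qmvyj cbi xrpf dvxe zyygu xtaqq bgqsg
Hunk 3: at line 11 remove [xtaqq] add [neaz] -> 13 lines: hdje lnyh imzua jez qiz vzqrz qmvyj cbi xrpf dvxe zyygu neaz bgqsg
Hunk 4: at line 10 remove [zyygu] add [emq] -> 13 lines: hdje lnyh imzua jez qiz vzqrz qmvyj cbi xrpf dvxe emq neaz bgqsg
Hunk 5: at line 3 remove [qiz] add [qhcp,aix,ytwm] -> 15 lines: hdje lnyh imzua jez qhcp aix ytwm vzqrz qmvyj cbi xrpf dvxe emq neaz bgqsg
Hunk 6: at line 2 remove [jez] add [psho,undxx,gkyl] -> 17 lines: hdje lnyh imzua psho undxx gkyl qhcp aix ytwm vzqrz qmvyj cbi xrpf dvxe emq neaz bgqsg
Hunk 7: at line 1 remove [lnyh] add [opskd,cuk,oipom] -> 19 lines: hdje opskd cuk oipom imzua psho undxx gkyl qhcp aix ytwm vzqrz qmvyj cbi xrpf dvxe emq neaz bgqsg
Final line 15: xrpf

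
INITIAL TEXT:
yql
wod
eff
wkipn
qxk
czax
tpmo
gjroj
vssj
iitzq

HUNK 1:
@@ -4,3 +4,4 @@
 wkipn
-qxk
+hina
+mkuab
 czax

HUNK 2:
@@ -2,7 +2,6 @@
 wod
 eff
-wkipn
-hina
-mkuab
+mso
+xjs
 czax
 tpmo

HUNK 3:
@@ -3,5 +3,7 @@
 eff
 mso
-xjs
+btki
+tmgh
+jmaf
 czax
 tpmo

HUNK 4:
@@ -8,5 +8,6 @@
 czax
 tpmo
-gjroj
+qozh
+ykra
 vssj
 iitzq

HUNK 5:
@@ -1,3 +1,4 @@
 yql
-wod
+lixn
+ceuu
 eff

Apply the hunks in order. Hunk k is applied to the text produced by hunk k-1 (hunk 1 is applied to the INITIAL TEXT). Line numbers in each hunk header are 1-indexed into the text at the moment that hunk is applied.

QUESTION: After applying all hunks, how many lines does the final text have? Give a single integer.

Hunk 1: at line 4 remove [qxk] add [hina,mkuab] -> 11 lines: yql wod eff wkipn hina mkuab czax tpmo gjroj vssj iitzq
Hunk 2: at line 2 remove [wkipn,hina,mkuab] add [mso,xjs] -> 10 lines: yql wod eff mso xjs czax tpmo gjroj vssj iitzq
Hunk 3: at line 3 remove [xjs] add [btki,tmgh,jmaf] -> 12 lines: yql wod eff mso btki tmgh jmaf czax tpmo gjroj vssj iitzq
Hunk 4: at line 8 remove [gjroj] add [qozh,ykra] -> 13 lines: yql wod eff mso btki tmgh jmaf czax tpmo qozh ykra vssj iitzq
Hunk 5: at line 1 remove [wod] add [lixn,ceuu] -> 14 lines: yql lixn ceuu eff mso btki tmgh jmaf czax tpmo qozh ykra vssj iitzq
Final line count: 14

Answer: 14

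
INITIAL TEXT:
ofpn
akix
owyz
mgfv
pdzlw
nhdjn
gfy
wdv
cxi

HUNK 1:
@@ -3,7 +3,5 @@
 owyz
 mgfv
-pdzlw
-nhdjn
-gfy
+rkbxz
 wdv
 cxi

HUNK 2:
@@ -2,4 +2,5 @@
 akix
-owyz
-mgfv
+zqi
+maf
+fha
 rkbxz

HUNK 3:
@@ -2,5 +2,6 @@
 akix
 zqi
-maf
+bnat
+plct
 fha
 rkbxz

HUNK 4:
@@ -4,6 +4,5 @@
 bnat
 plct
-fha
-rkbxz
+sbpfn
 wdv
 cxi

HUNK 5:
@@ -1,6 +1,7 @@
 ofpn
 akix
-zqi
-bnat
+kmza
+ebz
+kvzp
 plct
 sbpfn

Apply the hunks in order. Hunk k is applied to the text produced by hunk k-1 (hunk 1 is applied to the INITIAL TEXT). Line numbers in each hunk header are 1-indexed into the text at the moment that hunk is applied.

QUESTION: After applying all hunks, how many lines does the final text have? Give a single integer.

Answer: 9

Derivation:
Hunk 1: at line 3 remove [pdzlw,nhdjn,gfy] add [rkbxz] -> 7 lines: ofpn akix owyz mgfv rkbxz wdv cxi
Hunk 2: at line 2 remove [owyz,mgfv] add [zqi,maf,fha] -> 8 lines: ofpn akix zqi maf fha rkbxz wdv cxi
Hunk 3: at line 2 remove [maf] add [bnat,plct] -> 9 lines: ofpn akix zqi bnat plct fha rkbxz wdv cxi
Hunk 4: at line 4 remove [fha,rkbxz] add [sbpfn] -> 8 lines: ofpn akix zqi bnat plct sbpfn wdv cxi
Hunk 5: at line 1 remove [zqi,bnat] add [kmza,ebz,kvzp] -> 9 lines: ofpn akix kmza ebz kvzp plct sbpfn wdv cxi
Final line count: 9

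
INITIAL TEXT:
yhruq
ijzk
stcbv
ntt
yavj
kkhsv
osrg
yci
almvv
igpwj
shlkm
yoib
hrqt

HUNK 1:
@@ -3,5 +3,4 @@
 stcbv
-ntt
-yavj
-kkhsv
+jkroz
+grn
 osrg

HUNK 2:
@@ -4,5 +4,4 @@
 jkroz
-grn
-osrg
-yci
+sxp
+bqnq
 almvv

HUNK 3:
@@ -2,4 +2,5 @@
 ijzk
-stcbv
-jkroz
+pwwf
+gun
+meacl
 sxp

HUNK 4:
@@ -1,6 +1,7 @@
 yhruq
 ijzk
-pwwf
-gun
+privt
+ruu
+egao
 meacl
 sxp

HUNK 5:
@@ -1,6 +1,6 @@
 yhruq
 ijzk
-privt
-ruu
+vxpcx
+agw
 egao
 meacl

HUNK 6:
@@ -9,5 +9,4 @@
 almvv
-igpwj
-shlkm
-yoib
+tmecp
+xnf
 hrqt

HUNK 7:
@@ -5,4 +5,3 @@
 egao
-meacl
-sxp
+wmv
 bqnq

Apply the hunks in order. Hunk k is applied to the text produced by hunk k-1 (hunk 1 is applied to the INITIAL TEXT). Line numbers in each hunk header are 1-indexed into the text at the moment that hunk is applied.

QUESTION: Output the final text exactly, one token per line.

Hunk 1: at line 3 remove [ntt,yavj,kkhsv] add [jkroz,grn] -> 12 lines: yhruq ijzk stcbv jkroz grn osrg yci almvv igpwj shlkm yoib hrqt
Hunk 2: at line 4 remove [grn,osrg,yci] add [sxp,bqnq] -> 11 lines: yhruq ijzk stcbv jkroz sxp bqnq almvv igpwj shlkm yoib hrqt
Hunk 3: at line 2 remove [stcbv,jkroz] add [pwwf,gun,meacl] -> 12 lines: yhruq ijzk pwwf gun meacl sxp bqnq almvv igpwj shlkm yoib hrqt
Hunk 4: at line 1 remove [pwwf,gun] add [privt,ruu,egao] -> 13 lines: yhruq ijzk privt ruu egao meacl sxp bqnq almvv igpwj shlkm yoib hrqt
Hunk 5: at line 1 remove [privt,ruu] add [vxpcx,agw] -> 13 lines: yhruq ijzk vxpcx agw egao meacl sxp bqnq almvv igpwj shlkm yoib hrqt
Hunk 6: at line 9 remove [igpwj,shlkm,yoib] add [tmecp,xnf] -> 12 lines: yhruq ijzk vxpcx agw egao meacl sxp bqnq almvv tmecp xnf hrqt
Hunk 7: at line 5 remove [meacl,sxp] add [wmv] -> 11 lines: yhruq ijzk vxpcx agw egao wmv bqnq almvv tmecp xnf hrqt

Answer: yhruq
ijzk
vxpcx
agw
egao
wmv
bqnq
almvv
tmecp
xnf
hrqt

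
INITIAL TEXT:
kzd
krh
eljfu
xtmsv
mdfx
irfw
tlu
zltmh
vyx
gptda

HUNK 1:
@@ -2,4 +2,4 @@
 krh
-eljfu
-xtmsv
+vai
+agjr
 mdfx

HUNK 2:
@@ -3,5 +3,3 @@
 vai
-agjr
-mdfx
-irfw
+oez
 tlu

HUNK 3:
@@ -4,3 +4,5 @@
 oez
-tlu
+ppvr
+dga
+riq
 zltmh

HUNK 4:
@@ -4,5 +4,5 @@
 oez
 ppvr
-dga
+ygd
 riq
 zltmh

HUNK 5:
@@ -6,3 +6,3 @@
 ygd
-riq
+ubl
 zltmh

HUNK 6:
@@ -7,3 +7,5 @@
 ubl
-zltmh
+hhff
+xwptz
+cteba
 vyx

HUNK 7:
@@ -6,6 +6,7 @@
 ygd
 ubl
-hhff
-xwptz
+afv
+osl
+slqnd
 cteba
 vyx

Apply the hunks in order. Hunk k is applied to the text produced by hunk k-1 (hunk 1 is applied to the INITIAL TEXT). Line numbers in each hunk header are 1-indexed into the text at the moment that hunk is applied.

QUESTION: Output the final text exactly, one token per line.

Hunk 1: at line 2 remove [eljfu,xtmsv] add [vai,agjr] -> 10 lines: kzd krh vai agjr mdfx irfw tlu zltmh vyx gptda
Hunk 2: at line 3 remove [agjr,mdfx,irfw] add [oez] -> 8 lines: kzd krh vai oez tlu zltmh vyx gptda
Hunk 3: at line 4 remove [tlu] add [ppvr,dga,riq] -> 10 lines: kzd krh vai oez ppvr dga riq zltmh vyx gptda
Hunk 4: at line 4 remove [dga] add [ygd] -> 10 lines: kzd krh vai oez ppvr ygd riq zltmh vyx gptda
Hunk 5: at line 6 remove [riq] add [ubl] -> 10 lines: kzd krh vai oez ppvr ygd ubl zltmh vyx gptda
Hunk 6: at line 7 remove [zltmh] add [hhff,xwptz,cteba] -> 12 lines: kzd krh vai oez ppvr ygd ubl hhff xwptz cteba vyx gptda
Hunk 7: at line 6 remove [hhff,xwptz] add [afv,osl,slqnd] -> 13 lines: kzd krh vai oez ppvr ygd ubl afv osl slqnd cteba vyx gptda

Answer: kzd
krh
vai
oez
ppvr
ygd
ubl
afv
osl
slqnd
cteba
vyx
gptda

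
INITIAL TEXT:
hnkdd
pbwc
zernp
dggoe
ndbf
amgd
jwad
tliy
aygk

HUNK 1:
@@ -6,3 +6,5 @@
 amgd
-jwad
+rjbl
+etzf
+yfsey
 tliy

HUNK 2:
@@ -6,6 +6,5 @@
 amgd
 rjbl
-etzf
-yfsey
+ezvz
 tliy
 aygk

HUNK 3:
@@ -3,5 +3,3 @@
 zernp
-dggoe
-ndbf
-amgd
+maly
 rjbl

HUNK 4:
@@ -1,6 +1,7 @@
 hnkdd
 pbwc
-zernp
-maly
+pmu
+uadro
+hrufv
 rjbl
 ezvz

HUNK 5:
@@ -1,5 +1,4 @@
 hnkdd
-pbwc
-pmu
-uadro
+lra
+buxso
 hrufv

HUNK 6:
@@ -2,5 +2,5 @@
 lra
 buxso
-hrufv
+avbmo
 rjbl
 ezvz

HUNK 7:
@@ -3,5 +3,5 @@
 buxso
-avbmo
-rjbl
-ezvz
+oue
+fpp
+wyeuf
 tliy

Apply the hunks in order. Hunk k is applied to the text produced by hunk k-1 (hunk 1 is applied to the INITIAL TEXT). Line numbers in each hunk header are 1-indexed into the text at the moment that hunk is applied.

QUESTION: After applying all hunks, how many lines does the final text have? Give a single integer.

Hunk 1: at line 6 remove [jwad] add [rjbl,etzf,yfsey] -> 11 lines: hnkdd pbwc zernp dggoe ndbf amgd rjbl etzf yfsey tliy aygk
Hunk 2: at line 6 remove [etzf,yfsey] add [ezvz] -> 10 lines: hnkdd pbwc zernp dggoe ndbf amgd rjbl ezvz tliy aygk
Hunk 3: at line 3 remove [dggoe,ndbf,amgd] add [maly] -> 8 lines: hnkdd pbwc zernp maly rjbl ezvz tliy aygk
Hunk 4: at line 1 remove [zernp,maly] add [pmu,uadro,hrufv] -> 9 lines: hnkdd pbwc pmu uadro hrufv rjbl ezvz tliy aygk
Hunk 5: at line 1 remove [pbwc,pmu,uadro] add [lra,buxso] -> 8 lines: hnkdd lra buxso hrufv rjbl ezvz tliy aygk
Hunk 6: at line 2 remove [hrufv] add [avbmo] -> 8 lines: hnkdd lra buxso avbmo rjbl ezvz tliy aygk
Hunk 7: at line 3 remove [avbmo,rjbl,ezvz] add [oue,fpp,wyeuf] -> 8 lines: hnkdd lra buxso oue fpp wyeuf tliy aygk
Final line count: 8

Answer: 8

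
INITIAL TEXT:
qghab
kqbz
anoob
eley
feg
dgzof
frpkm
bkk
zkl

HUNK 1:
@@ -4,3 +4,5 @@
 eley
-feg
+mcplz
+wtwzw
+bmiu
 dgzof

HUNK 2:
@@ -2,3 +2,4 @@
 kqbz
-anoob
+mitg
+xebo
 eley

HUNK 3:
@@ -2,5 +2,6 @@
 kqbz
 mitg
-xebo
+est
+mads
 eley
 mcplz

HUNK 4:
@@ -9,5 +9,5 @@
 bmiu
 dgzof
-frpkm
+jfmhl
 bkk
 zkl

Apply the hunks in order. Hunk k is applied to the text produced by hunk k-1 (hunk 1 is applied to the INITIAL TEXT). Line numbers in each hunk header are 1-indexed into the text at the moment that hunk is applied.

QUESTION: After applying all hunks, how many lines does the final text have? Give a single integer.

Hunk 1: at line 4 remove [feg] add [mcplz,wtwzw,bmiu] -> 11 lines: qghab kqbz anoob eley mcplz wtwzw bmiu dgzof frpkm bkk zkl
Hunk 2: at line 2 remove [anoob] add [mitg,xebo] -> 12 lines: qghab kqbz mitg xebo eley mcplz wtwzw bmiu dgzof frpkm bkk zkl
Hunk 3: at line 2 remove [xebo] add [est,mads] -> 13 lines: qghab kqbz mitg est mads eley mcplz wtwzw bmiu dgzof frpkm bkk zkl
Hunk 4: at line 9 remove [frpkm] add [jfmhl] -> 13 lines: qghab kqbz mitg est mads eley mcplz wtwzw bmiu dgzof jfmhl bkk zkl
Final line count: 13

Answer: 13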